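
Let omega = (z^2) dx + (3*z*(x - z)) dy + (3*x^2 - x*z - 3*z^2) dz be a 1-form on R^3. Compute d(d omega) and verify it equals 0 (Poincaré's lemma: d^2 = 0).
d(d omega) = 0

Step 1: d omega = sum_{i<j} (∂f_j/∂x_i - ∂f_i/∂x_j) dx_i ∧ dx_j:
  coeff of dx ∧ dy: 3*z
  coeff of dx ∧ dz: 6*x - 3*z
  coeff of dy ∧ dz: -3*x + 6*z
Step 2: Apply d again to each 2-form coefficient. The only possible 3-form in R^3 is dx ∧ dy ∧ dz, with coefficient
  ∂(coeff of dy∧dz)/∂x - ∂(coeff of dx∧dz)/∂y + ∂(coeff of dx∧dy)/∂z
  = ∂/∂x (-3*x + 6*z) - ∂/∂y (6*x - 3*z) + ∂/∂z (3*z).
Each of these terms simplifies to sums of mixed partials that cancel in pairs. The result is 0 (by equality of mixed partials for smooth functions — Schwarz / Clairaut).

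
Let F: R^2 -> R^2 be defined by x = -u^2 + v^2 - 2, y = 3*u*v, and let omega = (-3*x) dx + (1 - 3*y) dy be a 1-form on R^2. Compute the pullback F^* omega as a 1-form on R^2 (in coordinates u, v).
F^* omega = (-6*u^3 - 21*u*v^2 - 12*u + 3*v) du + (-21*u^2*v + 3*u - 6*v^3 + 12*v) dv

Using F^*(f dg) = (f ∘ F) d(g ∘ F), substitute each coordinate x_i by F_i(u, v) in f_i, and replace dx_i by d F_i = (∂F_i/∂u) du + (∂F_i/∂v) dv.
  For the x component: f_1(F) = 3*u^2 - 3*v^2 + 6; d F_1 = (-2*u) du + (2*v) dv
  For the y component: f_2(F) = -9*u*v + 1; d F_2 = (3*v) du + (3*u) dv
Combining and collecting du, dv coefficients:
  coeff of du: -6*u^3 - 21*u*v^2 - 12*u + 3*v
  coeff of dv: -21*u^2*v + 3*u - 6*v^3 + 12*v
F^* omega = (-6*u^3 - 21*u*v^2 - 12*u + 3*v) du + (-21*u^2*v + 3*u - 6*v^3 + 12*v) dv.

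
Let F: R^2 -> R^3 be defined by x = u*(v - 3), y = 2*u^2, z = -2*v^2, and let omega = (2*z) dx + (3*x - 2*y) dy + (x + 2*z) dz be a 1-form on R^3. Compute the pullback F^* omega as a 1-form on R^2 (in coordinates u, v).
F^* omega = (-16*u^3 + 12*u^2*v - 36*u^2 - 4*v^3 + 12*v^2) du + (4*v*(-2*u*v + 3*u + 4*v^2)) dv

Using F^*(f dg) = (f ∘ F) d(g ∘ F), substitute each coordinate x_i by F_i(u, v) in f_i, and replace dx_i by d F_i = (∂F_i/∂u) du + (∂F_i/∂v) dv.
  For the x component: f_1(F) = -4*v^2; d F_1 = (v - 3) du + (u) dv
  For the y component: f_2(F) = u*(-4*u + 3*v - 9); d F_2 = (4*u) du + (0) dv
  For the z component: f_3(F) = u*v - 3*u - 4*v^2; d F_3 = (0) du + (-4*v) dv
Combining and collecting du, dv coefficients:
  coeff of du: -16*u^3 + 12*u^2*v - 36*u^2 - 4*v^3 + 12*v^2
  coeff of dv: 4*v*(-2*u*v + 3*u + 4*v^2)
F^* omega = (-16*u^3 + 12*u^2*v - 36*u^2 - 4*v^3 + 12*v^2) du + (4*v*(-2*u*v + 3*u + 4*v^2)) dv.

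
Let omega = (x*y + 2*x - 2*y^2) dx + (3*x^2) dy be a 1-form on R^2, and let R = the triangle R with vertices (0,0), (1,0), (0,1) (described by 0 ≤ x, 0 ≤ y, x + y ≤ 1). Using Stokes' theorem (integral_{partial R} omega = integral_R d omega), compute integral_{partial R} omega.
integral_(partial R) omega = 3/2

Stokes: integral_partial_R omega = integral_R d omega with d omega = (∂Q/∂x - ∂P/∂y) dx ∧ dy.
  ∂Q/∂x = 6*x
  ∂P/∂y = x - 4*y
  integrand = ∂Q/∂x - ∂P/∂y = 5*x + 4*y.
Integrating over R: integral_0^1 integral_0^{1-x} (5*x + 4*y) dy dx = 3/2.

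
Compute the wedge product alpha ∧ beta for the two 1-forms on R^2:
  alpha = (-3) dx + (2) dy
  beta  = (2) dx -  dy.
alpha ∧ beta = (-1) dx ∧ dy

Distribute the wedge, using dx_i ∧ dx_j = -dx_j ∧ dx_i and dx_i ∧ dx_i = 0. For each pair (i, j) with i < j, the coefficient of dx_i ∧ dx_j in alpha ∧ beta is (alpha_i * beta_j - alpha_j * beta_i). Collecting: alpha ∧ beta = (-1) dx ∧ dy.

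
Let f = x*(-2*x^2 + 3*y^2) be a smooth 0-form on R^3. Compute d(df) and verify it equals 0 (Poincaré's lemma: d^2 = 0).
d(df) = 0

Step 1: df = sum_i (∂f/∂x_i) dx_i = (-6*x^2 + 3*y^2) dx + (6*x*y) dy + (0) dz.
Step 2: Apply d again. Using the 1-form formula, the coefficient of dx ∧ dy in d(df) is ∂^2 f/∂x ∂y - ∂^2 f/∂y ∂x = (6*y) - (6*y) = 0 (equality of mixed partials for smooth f).
Similarly for dx ∧ dz and dy ∧ dz — all coefficients vanish. So d(df) = 0.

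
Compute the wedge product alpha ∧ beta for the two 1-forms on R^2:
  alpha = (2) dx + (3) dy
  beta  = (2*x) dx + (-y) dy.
alpha ∧ beta = (-6*x - 2*y) dx ∧ dy

Distribute the wedge, using dx_i ∧ dx_j = -dx_j ∧ dx_i and dx_i ∧ dx_i = 0. For each pair (i, j) with i < j, the coefficient of dx_i ∧ dx_j in alpha ∧ beta is (alpha_i * beta_j - alpha_j * beta_i). Collecting: alpha ∧ beta = (-6*x - 2*y) dx ∧ dy.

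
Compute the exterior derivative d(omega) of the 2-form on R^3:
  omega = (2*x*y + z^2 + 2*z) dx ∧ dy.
d(omega) = (2*z + 2) dx ∧ dy ∧ dz

For a 2-form omega = sum_{i<j} g_{ij} dx_i ∧ dx_j, the exterior derivative is
  d(omega) = sum_{i<j} d(g_{ij}) ∧ dx_i ∧ dx_j = sum_{i<j, k} (∂g_{ij}/∂x_k) dx_k ∧ dx_i ∧ dx_j.
Expand each term, using dx_k ∧ dx_i ∧ dx_j = sgn(permutation) dx_{(a)} ∧ dx_{(b)} ∧ dx_{(c)} with (a < b < c) sorted:
  d(2*x*y + z^2 + 2*z) includes (∂/∂z)(2*x*y + z^2 + 2*z) dz = (2*z + 2) dz, which multiplied by dx ∧ dy gives (2*z + 2) dx ∧ dy ∧ dz
Collecting like 3-forms: d(omega) = (2*z + 2) dx ∧ dy ∧ dz.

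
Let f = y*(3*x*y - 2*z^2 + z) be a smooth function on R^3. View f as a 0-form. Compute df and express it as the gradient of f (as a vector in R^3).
df = (3*y^2) dx + (6*x*y - 2*z^2 + z) dy + (y*(1 - 4*z)) dz; grad f = (3*y^2, 6*x*y - 2*z^2 + z, y*(1 - 4*z))

For a 0-form f, d f = (∂f/∂x) dx + (∂f/∂y) dy + (∂f/∂z) dz. The components of the vector representation are exactly the entries of grad f in Cartesian coordinates:
  ∂f/∂x = 3*y^2
  ∂f/∂y = 6*x*y - 2*z^2 + z
  ∂f/∂z = y*(1 - 4*z).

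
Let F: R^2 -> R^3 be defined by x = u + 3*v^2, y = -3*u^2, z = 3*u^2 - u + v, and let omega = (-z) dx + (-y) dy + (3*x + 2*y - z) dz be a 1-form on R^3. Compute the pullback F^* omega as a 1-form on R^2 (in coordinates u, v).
F^* omega = (-72*u^3 + 30*u^2 + 54*u*v^2 - 6*u*v - 3*u - 9*v^2) du + (-18*u^2*v - 9*u^2 + 6*u*v + 4*u + 3*v^2 - v) dv

Using F^*(f dg) = (f ∘ F) d(g ∘ F), substitute each coordinate x_i by F_i(u, v) in f_i, and replace dx_i by d F_i = (∂F_i/∂u) du + (∂F_i/∂v) dv.
  For the x component: f_1(F) = -3*u^2 + u - v; d F_1 = (1) du + (6*v) dv
  For the y component: f_2(F) = 3*u^2; d F_2 = (-6*u) du + (0) dv
  For the z component: f_3(F) = -9*u^2 + 4*u + 9*v^2 - v; d F_3 = (6*u - 1) du + (1) dv
Combining and collecting du, dv coefficients:
  coeff of du: -72*u^3 + 30*u^2 + 54*u*v^2 - 6*u*v - 3*u - 9*v^2
  coeff of dv: -18*u^2*v - 9*u^2 + 6*u*v + 4*u + 3*v^2 - v
F^* omega = (-72*u^3 + 30*u^2 + 54*u*v^2 - 6*u*v - 3*u - 9*v^2) du + (-18*u^2*v - 9*u^2 + 6*u*v + 4*u + 3*v^2 - v) dv.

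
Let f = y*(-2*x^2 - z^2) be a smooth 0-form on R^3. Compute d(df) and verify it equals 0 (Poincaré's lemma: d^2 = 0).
d(df) = 0

Step 1: df = sum_i (∂f/∂x_i) dx_i = (-4*x*y) dx + (-2*x^2 - z^2) dy + (-2*y*z) dz.
Step 2: Apply d again. Using the 1-form formula, the coefficient of dx ∧ dy in d(df) is ∂^2 f/∂x ∂y - ∂^2 f/∂y ∂x = (-4*x) - (-4*x) = 0 (equality of mixed partials for smooth f).
Similarly for dx ∧ dz and dy ∧ dz — all coefficients vanish. So d(df) = 0.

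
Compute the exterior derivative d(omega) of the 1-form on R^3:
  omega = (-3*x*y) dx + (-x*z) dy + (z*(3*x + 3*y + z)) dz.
d(omega) = (3*x - z) dx ∧ dy + (3*z) dx ∧ dz + (x + 3*z) dy ∧ dz

For a 1-form omega = sum_i f_i dx_i, the exterior derivative is
  d(omega) = sum_{i < j} (∂f_j/∂x_i - ∂f_i/∂x_j) dx_i ∧ dx_j.
  coefficient of dx ∧ dy: ∂f_2/∂x - ∂f_1/∂y = ∂(-x*z)/∂x - ∂(-3*x*y)/∂y = 3*x - z
  coefficient of dx ∧ dz: ∂f_3/∂x - ∂f_1/∂z = ∂(z*(3*x + 3*y + z))/∂x - ∂(-3*x*y)/∂z = 3*z
  coefficient of dy ∧ dz: ∂f_3/∂y - ∂f_2/∂z = ∂(z*(3*x + 3*y + z))/∂y - ∂(-x*z)/∂z = x + 3*z
Assembling: d(omega) = (3*x - z) dx ∧ dy + (3*z) dx ∧ dz + (x + 3*z) dy ∧ dz.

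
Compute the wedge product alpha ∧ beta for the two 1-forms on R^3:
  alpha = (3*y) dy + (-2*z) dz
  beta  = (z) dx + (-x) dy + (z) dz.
alpha ∧ beta = (-3*y*z) dx ∧ dy + (z*(-2*x + 3*y)) dy ∧ dz + (2*z^2) dx ∧ dz

Distribute the wedge, using dx_i ∧ dx_j = -dx_j ∧ dx_i and dx_i ∧ dx_i = 0. For each pair (i, j) with i < j, the coefficient of dx_i ∧ dx_j in alpha ∧ beta is (alpha_i * beta_j - alpha_j * beta_i). Collecting: alpha ∧ beta = (-3*y*z) dx ∧ dy + (z*(-2*x + 3*y)) dy ∧ dz + (2*z^2) dx ∧ dz.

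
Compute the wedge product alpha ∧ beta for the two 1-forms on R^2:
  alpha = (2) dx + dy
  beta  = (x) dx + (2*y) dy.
alpha ∧ beta = (-x + 4*y) dx ∧ dy

Distribute the wedge, using dx_i ∧ dx_j = -dx_j ∧ dx_i and dx_i ∧ dx_i = 0. For each pair (i, j) with i < j, the coefficient of dx_i ∧ dx_j in alpha ∧ beta is (alpha_i * beta_j - alpha_j * beta_i). Collecting: alpha ∧ beta = (-x + 4*y) dx ∧ dy.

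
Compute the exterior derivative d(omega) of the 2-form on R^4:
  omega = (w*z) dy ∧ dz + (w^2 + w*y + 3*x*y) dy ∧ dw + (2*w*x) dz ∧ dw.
d(omega) = (z) dy ∧ dz ∧ dw + (3*y) dx ∧ dy ∧ dw + (2*w) dx ∧ dz ∧ dw

For a 2-form omega = sum_{i<j} g_{ij} dx_i ∧ dx_j, the exterior derivative is
  d(omega) = sum_{i<j} d(g_{ij}) ∧ dx_i ∧ dx_j = sum_{i<j, k} (∂g_{ij}/∂x_k) dx_k ∧ dx_i ∧ dx_j.
Expand each term, using dx_k ∧ dx_i ∧ dx_j = sgn(permutation) dx_{(a)} ∧ dx_{(b)} ∧ dx_{(c)} with (a < b < c) sorted:
  d(w*z) includes (∂/∂w)(w*z) dw = (z) dw, which multiplied by dy ∧ dz gives (z) dy ∧ dz ∧ dw
  d(w^2 + w*y + 3*x*y) includes (∂/∂x)(w^2 + w*y + 3*x*y) dx = (3*y) dx, which multiplied by dy ∧ dw gives (3*y) dx ∧ dy ∧ dw
  d(2*w*x) includes (∂/∂x)(2*w*x) dx = (2*w) dx, which multiplied by dz ∧ dw gives (2*w) dx ∧ dz ∧ dw
Collecting like 3-forms: d(omega) = (z) dy ∧ dz ∧ dw + (3*y) dx ∧ dy ∧ dw + (2*w) dx ∧ dz ∧ dw.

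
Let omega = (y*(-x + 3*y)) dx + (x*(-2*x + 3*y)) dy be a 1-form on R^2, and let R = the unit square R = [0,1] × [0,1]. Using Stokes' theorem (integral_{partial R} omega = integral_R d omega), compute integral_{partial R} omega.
integral_(partial R) omega = -3

Stokes: integral_partial_R omega = integral_R d omega with d omega = (∂Q/∂x - ∂P/∂y) dx ∧ dy.
  ∂Q/∂x = -4*x + 3*y
  ∂P/∂y = -x + 6*y
  integrand = ∂Q/∂x - ∂P/∂y = -3*x - 3*y.
Integrating over R: integral_0^1 integral_0^1 (-3*x - 3*y) dx dy = -3.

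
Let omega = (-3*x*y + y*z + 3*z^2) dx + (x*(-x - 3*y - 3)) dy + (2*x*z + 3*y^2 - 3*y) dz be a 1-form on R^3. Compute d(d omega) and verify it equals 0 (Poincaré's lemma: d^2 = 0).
d(d omega) = 0

Step 1: d omega = sum_{i<j} (∂f_j/∂x_i - ∂f_i/∂x_j) dx_i ∧ dx_j:
  coeff of dx ∧ dy: x - 3*y - z - 3
  coeff of dx ∧ dz: -y - 4*z
  coeff of dy ∧ dz: 6*y - 3
Step 2: Apply d again to each 2-form coefficient. The only possible 3-form in R^3 is dx ∧ dy ∧ dz, with coefficient
  ∂(coeff of dy∧dz)/∂x - ∂(coeff of dx∧dz)/∂y + ∂(coeff of dx∧dy)/∂z
  = ∂/∂x (6*y - 3) - ∂/∂y (-y - 4*z) + ∂/∂z (x - 3*y - z - 3).
Each of these terms simplifies to sums of mixed partials that cancel in pairs. The result is 0 (by equality of mixed partials for smooth functions — Schwarz / Clairaut).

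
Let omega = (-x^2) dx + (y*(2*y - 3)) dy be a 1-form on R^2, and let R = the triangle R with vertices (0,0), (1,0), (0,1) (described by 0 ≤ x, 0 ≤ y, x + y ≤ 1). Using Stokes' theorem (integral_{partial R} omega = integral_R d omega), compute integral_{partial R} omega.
integral_(partial R) omega = 0

Stokes: integral_partial_R omega = integral_R d omega with d omega = (∂Q/∂x - ∂P/∂y) dx ∧ dy.
  ∂Q/∂x = 0
  ∂P/∂y = 0
  integrand = ∂Q/∂x - ∂P/∂y = 0.
Integrating over R: integral_0^1 integral_0^{1-x} (0) dy dx = 0.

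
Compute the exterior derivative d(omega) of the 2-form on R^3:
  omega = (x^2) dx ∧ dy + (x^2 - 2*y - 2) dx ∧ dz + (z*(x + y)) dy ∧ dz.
d(omega) = (z + 2) dx ∧ dy ∧ dz

For a 2-form omega = sum_{i<j} g_{ij} dx_i ∧ dx_j, the exterior derivative is
  d(omega) = sum_{i<j} d(g_{ij}) ∧ dx_i ∧ dx_j = sum_{i<j, k} (∂g_{ij}/∂x_k) dx_k ∧ dx_i ∧ dx_j.
Expand each term, using dx_k ∧ dx_i ∧ dx_j = sgn(permutation) dx_{(a)} ∧ dx_{(b)} ∧ dx_{(c)} with (a < b < c) sorted:
  d(x^2 - 2*y - 2) includes (∂/∂y)(x^2 - 2*y - 2) dy = (-2) dy, which multiplied by dx ∧ dz gives (2) dx ∧ dy ∧ dz
  d(z*(x + y)) includes (∂/∂x)(z*(x + y)) dx = (z) dx, which multiplied by dy ∧ dz gives (z) dx ∧ dy ∧ dz
Collecting like 3-forms: d(omega) = (z + 2) dx ∧ dy ∧ dz.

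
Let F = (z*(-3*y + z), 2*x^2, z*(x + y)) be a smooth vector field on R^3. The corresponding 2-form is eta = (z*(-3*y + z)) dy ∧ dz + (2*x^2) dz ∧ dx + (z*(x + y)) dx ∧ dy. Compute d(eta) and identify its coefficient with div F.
d(eta) = (x + y) dx ∧ dy ∧ dz; div F = x + y

For a 2-form in R^3 of the form above, applying d gives a 3-form with coefficient ∂P/∂x + ∂Q/∂y + ∂R/∂z:
  ∂P/∂x = 0
  ∂Q/∂y = 0
  ∂R/∂z = x + y
Sum = x + y, which is exactly div F.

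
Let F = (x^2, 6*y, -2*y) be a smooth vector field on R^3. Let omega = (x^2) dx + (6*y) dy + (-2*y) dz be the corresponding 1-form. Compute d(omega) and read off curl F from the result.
d(omega) = (-2) dy ∧ dz + (0) dz ∧ dx + (0) dx ∧ dy; curl F = (-2, 0, 0)

d omega = sum_{i<j} (∂f_j/∂x_i - ∂f_i/∂x_j) dx_i ∧ dx_j. Under the identification (dy ∧ dz, dz ∧ dx, dx ∧ dy) ↔ (e_x, e_y, e_z), the coefficients are exactly the components of curl F. Compute:
  ∂R/∂y - ∂Q/∂z = (-2) - (0) = -2
  ∂P/∂z - ∂R/∂x = (0) - (0) = 0
  ∂Q/∂x - ∂P/∂y = (0) - (0) = 0.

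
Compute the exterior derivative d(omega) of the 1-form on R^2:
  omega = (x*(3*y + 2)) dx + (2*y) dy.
d(omega) = (-3*x) dx ∧ dy

For a 1-form omega = sum_i f_i dx_i, the exterior derivative is
  d(omega) = sum_{i < j} (∂f_j/∂x_i - ∂f_i/∂x_j) dx_i ∧ dx_j.
  coefficient of dx ∧ dy: ∂f_2/∂x - ∂f_1/∂y = ∂(2*y)/∂x - ∂(x*(3*y + 2))/∂y = -3*x
Assembling: d(omega) = (-3*x) dx ∧ dy.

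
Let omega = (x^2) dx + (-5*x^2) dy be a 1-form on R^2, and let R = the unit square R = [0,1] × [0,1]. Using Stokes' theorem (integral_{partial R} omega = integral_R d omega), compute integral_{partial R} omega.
integral_(partial R) omega = -5

Stokes: integral_partial_R omega = integral_R d omega with d omega = (∂Q/∂x - ∂P/∂y) dx ∧ dy.
  ∂Q/∂x = -10*x
  ∂P/∂y = 0
  integrand = ∂Q/∂x - ∂P/∂y = -10*x.
Integrating over R: integral_0^1 integral_0^1 (-10*x) dx dy = -5.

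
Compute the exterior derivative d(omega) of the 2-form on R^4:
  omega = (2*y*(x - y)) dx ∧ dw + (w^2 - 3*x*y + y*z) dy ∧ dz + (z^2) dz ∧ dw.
d(omega) = (-2*x + 4*y) dx ∧ dy ∧ dw + (-3*y) dx ∧ dy ∧ dz + (2*w) dy ∧ dz ∧ dw

For a 2-form omega = sum_{i<j} g_{ij} dx_i ∧ dx_j, the exterior derivative is
  d(omega) = sum_{i<j} d(g_{ij}) ∧ dx_i ∧ dx_j = sum_{i<j, k} (∂g_{ij}/∂x_k) dx_k ∧ dx_i ∧ dx_j.
Expand each term, using dx_k ∧ dx_i ∧ dx_j = sgn(permutation) dx_{(a)} ∧ dx_{(b)} ∧ dx_{(c)} with (a < b < c) sorted:
  d(2*y*(x - y)) includes (∂/∂y)(2*y*(x - y)) dy = (2*x - 4*y) dy, which multiplied by dx ∧ dw gives (-2*x + 4*y) dx ∧ dy ∧ dw
  d(w^2 - 3*x*y + y*z) includes (∂/∂x)(w^2 - 3*x*y + y*z) dx = (-3*y) dx, which multiplied by dy ∧ dz gives (-3*y) dx ∧ dy ∧ dz
  d(w^2 - 3*x*y + y*z) includes (∂/∂w)(w^2 - 3*x*y + y*z) dw = (2*w) dw, which multiplied by dy ∧ dz gives (2*w) dy ∧ dz ∧ dw
Collecting like 3-forms: d(omega) = (-2*x + 4*y) dx ∧ dy ∧ dw + (-3*y) dx ∧ dy ∧ dz + (2*w) dy ∧ dz ∧ dw.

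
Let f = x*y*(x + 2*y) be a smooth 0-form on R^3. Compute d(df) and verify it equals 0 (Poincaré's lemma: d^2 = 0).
d(df) = 0

Step 1: df = sum_i (∂f/∂x_i) dx_i = (2*y*(x + y)) dx + (x*(x + 4*y)) dy + (0) dz.
Step 2: Apply d again. Using the 1-form formula, the coefficient of dx ∧ dy in d(df) is ∂^2 f/∂x ∂y - ∂^2 f/∂y ∂x = (2*x + 4*y) - (2*x + 4*y) = 0 (equality of mixed partials for smooth f).
Similarly for dx ∧ dz and dy ∧ dz — all coefficients vanish. So d(df) = 0.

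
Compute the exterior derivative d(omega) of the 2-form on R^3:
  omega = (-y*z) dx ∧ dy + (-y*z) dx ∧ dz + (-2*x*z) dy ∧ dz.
d(omega) = (-y - z) dx ∧ dy ∧ dz

For a 2-form omega = sum_{i<j} g_{ij} dx_i ∧ dx_j, the exterior derivative is
  d(omega) = sum_{i<j} d(g_{ij}) ∧ dx_i ∧ dx_j = sum_{i<j, k} (∂g_{ij}/∂x_k) dx_k ∧ dx_i ∧ dx_j.
Expand each term, using dx_k ∧ dx_i ∧ dx_j = sgn(permutation) dx_{(a)} ∧ dx_{(b)} ∧ dx_{(c)} with (a < b < c) sorted:
  d(-y*z) includes (∂/∂z)(-y*z) dz = (-y) dz, which multiplied by dx ∧ dy gives (-y) dx ∧ dy ∧ dz
  d(-y*z) includes (∂/∂y)(-y*z) dy = (-z) dy, which multiplied by dx ∧ dz gives (z) dx ∧ dy ∧ dz
  d(-2*x*z) includes (∂/∂x)(-2*x*z) dx = (-2*z) dx, which multiplied by dy ∧ dz gives (-2*z) dx ∧ dy ∧ dz
Collecting like 3-forms: d(omega) = (-y - z) dx ∧ dy ∧ dz.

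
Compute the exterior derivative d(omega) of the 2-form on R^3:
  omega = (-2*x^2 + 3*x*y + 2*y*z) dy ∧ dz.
d(omega) = (-4*x + 3*y) dx ∧ dy ∧ dz

For a 2-form omega = sum_{i<j} g_{ij} dx_i ∧ dx_j, the exterior derivative is
  d(omega) = sum_{i<j} d(g_{ij}) ∧ dx_i ∧ dx_j = sum_{i<j, k} (∂g_{ij}/∂x_k) dx_k ∧ dx_i ∧ dx_j.
Expand each term, using dx_k ∧ dx_i ∧ dx_j = sgn(permutation) dx_{(a)} ∧ dx_{(b)} ∧ dx_{(c)} with (a < b < c) sorted:
  d(-2*x^2 + 3*x*y + 2*y*z) includes (∂/∂x)(-2*x^2 + 3*x*y + 2*y*z) dx = (-4*x + 3*y) dx, which multiplied by dy ∧ dz gives (-4*x + 3*y) dx ∧ dy ∧ dz
Collecting like 3-forms: d(omega) = (-4*x + 3*y) dx ∧ dy ∧ dz.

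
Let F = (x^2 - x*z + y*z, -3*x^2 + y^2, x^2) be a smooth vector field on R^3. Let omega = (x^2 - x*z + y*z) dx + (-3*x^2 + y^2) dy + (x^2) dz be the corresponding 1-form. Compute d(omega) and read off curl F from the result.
d(omega) = (0) dy ∧ dz + (-3*x + y) dz ∧ dx + (-6*x - z) dx ∧ dy; curl F = (0, -3*x + y, -6*x - z)

d omega = sum_{i<j} (∂f_j/∂x_i - ∂f_i/∂x_j) dx_i ∧ dx_j. Under the identification (dy ∧ dz, dz ∧ dx, dx ∧ dy) ↔ (e_x, e_y, e_z), the coefficients are exactly the components of curl F. Compute:
  ∂R/∂y - ∂Q/∂z = (0) - (0) = 0
  ∂P/∂z - ∂R/∂x = (-x + y) - (2*x) = -3*x + y
  ∂Q/∂x - ∂P/∂y = (-6*x) - (z) = -6*x - z.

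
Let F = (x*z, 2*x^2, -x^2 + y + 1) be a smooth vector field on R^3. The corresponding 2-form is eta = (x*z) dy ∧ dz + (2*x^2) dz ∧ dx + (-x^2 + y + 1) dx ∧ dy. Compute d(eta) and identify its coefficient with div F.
d(eta) = (z) dx ∧ dy ∧ dz; div F = z

For a 2-form in R^3 of the form above, applying d gives a 3-form with coefficient ∂P/∂x + ∂Q/∂y + ∂R/∂z:
  ∂P/∂x = z
  ∂Q/∂y = 0
  ∂R/∂z = 0
Sum = z, which is exactly div F.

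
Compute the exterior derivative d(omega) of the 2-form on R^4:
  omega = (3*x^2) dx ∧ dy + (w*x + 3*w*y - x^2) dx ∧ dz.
d(omega) = (-3*w) dx ∧ dy ∧ dz + (x + 3*y) dx ∧ dz ∧ dw

For a 2-form omega = sum_{i<j} g_{ij} dx_i ∧ dx_j, the exterior derivative is
  d(omega) = sum_{i<j} d(g_{ij}) ∧ dx_i ∧ dx_j = sum_{i<j, k} (∂g_{ij}/∂x_k) dx_k ∧ dx_i ∧ dx_j.
Expand each term, using dx_k ∧ dx_i ∧ dx_j = sgn(permutation) dx_{(a)} ∧ dx_{(b)} ∧ dx_{(c)} with (a < b < c) sorted:
  d(w*x + 3*w*y - x^2) includes (∂/∂y)(w*x + 3*w*y - x^2) dy = (3*w) dy, which multiplied by dx ∧ dz gives (-3*w) dx ∧ dy ∧ dz
  d(w*x + 3*w*y - x^2) includes (∂/∂w)(w*x + 3*w*y - x^2) dw = (x + 3*y) dw, which multiplied by dx ∧ dz gives (x + 3*y) dx ∧ dz ∧ dw
Collecting like 3-forms: d(omega) = (-3*w) dx ∧ dy ∧ dz + (x + 3*y) dx ∧ dz ∧ dw.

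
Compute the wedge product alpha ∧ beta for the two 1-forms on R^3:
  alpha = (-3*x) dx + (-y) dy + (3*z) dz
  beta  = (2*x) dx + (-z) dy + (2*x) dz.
alpha ∧ beta = (x*(2*y + 3*z)) dx ∧ dy + (-6*x*(x + z)) dx ∧ dz + (-2*x*y + 3*z^2) dy ∧ dz

Distribute the wedge, using dx_i ∧ dx_j = -dx_j ∧ dx_i and dx_i ∧ dx_i = 0. For each pair (i, j) with i < j, the coefficient of dx_i ∧ dx_j in alpha ∧ beta is (alpha_i * beta_j - alpha_j * beta_i). Collecting: alpha ∧ beta = (x*(2*y + 3*z)) dx ∧ dy + (-6*x*(x + z)) dx ∧ dz + (-2*x*y + 3*z^2) dy ∧ dz.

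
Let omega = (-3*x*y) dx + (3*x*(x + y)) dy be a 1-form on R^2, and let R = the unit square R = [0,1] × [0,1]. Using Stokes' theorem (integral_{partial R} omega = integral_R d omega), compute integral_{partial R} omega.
integral_(partial R) omega = 6

Stokes: integral_partial_R omega = integral_R d omega with d omega = (∂Q/∂x - ∂P/∂y) dx ∧ dy.
  ∂Q/∂x = 6*x + 3*y
  ∂P/∂y = -3*x
  integrand = ∂Q/∂x - ∂P/∂y = 9*x + 3*y.
Integrating over R: integral_0^1 integral_0^1 (9*x + 3*y) dx dy = 6.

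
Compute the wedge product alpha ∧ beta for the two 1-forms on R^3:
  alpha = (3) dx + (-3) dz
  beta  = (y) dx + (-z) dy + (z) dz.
alpha ∧ beta = (-3*z) dx ∧ dy + (3*y + 3*z) dx ∧ dz + (-3*z) dy ∧ dz

Distribute the wedge, using dx_i ∧ dx_j = -dx_j ∧ dx_i and dx_i ∧ dx_i = 0. For each pair (i, j) with i < j, the coefficient of dx_i ∧ dx_j in alpha ∧ beta is (alpha_i * beta_j - alpha_j * beta_i). Collecting: alpha ∧ beta = (-3*z) dx ∧ dy + (3*y + 3*z) dx ∧ dz + (-3*z) dy ∧ dz.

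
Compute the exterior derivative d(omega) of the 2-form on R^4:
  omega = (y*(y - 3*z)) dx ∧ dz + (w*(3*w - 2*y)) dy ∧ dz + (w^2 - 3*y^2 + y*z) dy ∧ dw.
d(omega) = (-2*y + 3*z) dx ∧ dy ∧ dz + (6*w - 3*y) dy ∧ dz ∧ dw

For a 2-form omega = sum_{i<j} g_{ij} dx_i ∧ dx_j, the exterior derivative is
  d(omega) = sum_{i<j} d(g_{ij}) ∧ dx_i ∧ dx_j = sum_{i<j, k} (∂g_{ij}/∂x_k) dx_k ∧ dx_i ∧ dx_j.
Expand each term, using dx_k ∧ dx_i ∧ dx_j = sgn(permutation) dx_{(a)} ∧ dx_{(b)} ∧ dx_{(c)} with (a < b < c) sorted:
  d(y*(y - 3*z)) includes (∂/∂y)(y*(y - 3*z)) dy = (2*y - 3*z) dy, which multiplied by dx ∧ dz gives (-2*y + 3*z) dx ∧ dy ∧ dz
  d(w*(3*w - 2*y)) includes (∂/∂w)(w*(3*w - 2*y)) dw = (6*w - 2*y) dw, which multiplied by dy ∧ dz gives (6*w - 2*y) dy ∧ dz ∧ dw
  d(w^2 - 3*y^2 + y*z) includes (∂/∂z)(w^2 - 3*y^2 + y*z) dz = (y) dz, which multiplied by dy ∧ dw gives (-y) dy ∧ dz ∧ dw
Collecting like 3-forms: d(omega) = (-2*y + 3*z) dx ∧ dy ∧ dz + (6*w - 3*y) dy ∧ dz ∧ dw.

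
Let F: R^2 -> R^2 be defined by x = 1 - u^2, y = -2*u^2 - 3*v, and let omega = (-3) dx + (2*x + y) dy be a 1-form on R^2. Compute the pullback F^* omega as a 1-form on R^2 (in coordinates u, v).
F^* omega = (2*u*(8*u^2 + 6*v - 1)) du + (12*u^2 + 9*v - 6) dv

Using F^*(f dg) = (f ∘ F) d(g ∘ F), substitute each coordinate x_i by F_i(u, v) in f_i, and replace dx_i by d F_i = (∂F_i/∂u) du + (∂F_i/∂v) dv.
  For the x component: f_1(F) = -3; d F_1 = (-2*u) du + (0) dv
  For the y component: f_2(F) = -4*u^2 - 3*v + 2; d F_2 = (-4*u) du + (-3) dv
Combining and collecting du, dv coefficients:
  coeff of du: 2*u*(8*u^2 + 6*v - 1)
  coeff of dv: 12*u^2 + 9*v - 6
F^* omega = (2*u*(8*u^2 + 6*v - 1)) du + (12*u^2 + 9*v - 6) dv.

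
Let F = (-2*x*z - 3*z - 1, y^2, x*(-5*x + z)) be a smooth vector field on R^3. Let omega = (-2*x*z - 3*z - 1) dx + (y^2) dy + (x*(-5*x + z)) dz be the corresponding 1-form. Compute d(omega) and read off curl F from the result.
d(omega) = (0) dy ∧ dz + (8*x - z - 3) dz ∧ dx + (0) dx ∧ dy; curl F = (0, 8*x - z - 3, 0)

d omega = sum_{i<j} (∂f_j/∂x_i - ∂f_i/∂x_j) dx_i ∧ dx_j. Under the identification (dy ∧ dz, dz ∧ dx, dx ∧ dy) ↔ (e_x, e_y, e_z), the coefficients are exactly the components of curl F. Compute:
  ∂R/∂y - ∂Q/∂z = (0) - (0) = 0
  ∂P/∂z - ∂R/∂x = (-2*x - 3) - (-10*x + z) = 8*x - z - 3
  ∂Q/∂x - ∂P/∂y = (0) - (0) = 0.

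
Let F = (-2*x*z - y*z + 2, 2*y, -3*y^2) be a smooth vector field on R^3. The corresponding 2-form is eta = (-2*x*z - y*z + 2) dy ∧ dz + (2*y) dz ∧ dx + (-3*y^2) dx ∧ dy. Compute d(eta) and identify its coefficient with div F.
d(eta) = (2 - 2*z) dx ∧ dy ∧ dz; div F = 2 - 2*z

For a 2-form in R^3 of the form above, applying d gives a 3-form with coefficient ∂P/∂x + ∂Q/∂y + ∂R/∂z:
  ∂P/∂x = -2*z
  ∂Q/∂y = 2
  ∂R/∂z = 0
Sum = 2 - 2*z, which is exactly div F.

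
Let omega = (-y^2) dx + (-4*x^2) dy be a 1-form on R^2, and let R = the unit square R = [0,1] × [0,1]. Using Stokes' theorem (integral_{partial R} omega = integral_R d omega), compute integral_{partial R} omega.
integral_(partial R) omega = -3

Stokes: integral_partial_R omega = integral_R d omega with d omega = (∂Q/∂x - ∂P/∂y) dx ∧ dy.
  ∂Q/∂x = -8*x
  ∂P/∂y = -2*y
  integrand = ∂Q/∂x - ∂P/∂y = -8*x + 2*y.
Integrating over R: integral_0^1 integral_0^1 (-8*x + 2*y) dx dy = -3.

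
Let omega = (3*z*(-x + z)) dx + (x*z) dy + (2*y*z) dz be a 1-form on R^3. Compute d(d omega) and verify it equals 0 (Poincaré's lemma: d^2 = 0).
d(d omega) = 0

Step 1: d omega = sum_{i<j} (∂f_j/∂x_i - ∂f_i/∂x_j) dx_i ∧ dx_j:
  coeff of dx ∧ dy: z
  coeff of dx ∧ dz: 3*x - 6*z
  coeff of dy ∧ dz: -x + 2*z
Step 2: Apply d again to each 2-form coefficient. The only possible 3-form in R^3 is dx ∧ dy ∧ dz, with coefficient
  ∂(coeff of dy∧dz)/∂x - ∂(coeff of dx∧dz)/∂y + ∂(coeff of dx∧dy)/∂z
  = ∂/∂x (-x + 2*z) - ∂/∂y (3*x - 6*z) + ∂/∂z (z).
Each of these terms simplifies to sums of mixed partials that cancel in pairs. The result is 0 (by equality of mixed partials for smooth functions — Schwarz / Clairaut).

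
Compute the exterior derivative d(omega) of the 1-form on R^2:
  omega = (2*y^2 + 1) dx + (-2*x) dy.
d(omega) = (-4*y - 2) dx ∧ dy

For a 1-form omega = sum_i f_i dx_i, the exterior derivative is
  d(omega) = sum_{i < j} (∂f_j/∂x_i - ∂f_i/∂x_j) dx_i ∧ dx_j.
  coefficient of dx ∧ dy: ∂f_2/∂x - ∂f_1/∂y = ∂(-2*x)/∂x - ∂(2*y^2 + 1)/∂y = -4*y - 2
Assembling: d(omega) = (-4*y - 2) dx ∧ dy.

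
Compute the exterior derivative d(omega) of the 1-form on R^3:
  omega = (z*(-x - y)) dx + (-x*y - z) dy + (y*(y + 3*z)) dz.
d(omega) = (-y + z) dx ∧ dy + (x + y) dx ∧ dz + (2*y + 3*z + 1) dy ∧ dz

For a 1-form omega = sum_i f_i dx_i, the exterior derivative is
  d(omega) = sum_{i < j} (∂f_j/∂x_i - ∂f_i/∂x_j) dx_i ∧ dx_j.
  coefficient of dx ∧ dy: ∂f_2/∂x - ∂f_1/∂y = ∂(-x*y - z)/∂x - ∂(z*(-x - y))/∂y = -y + z
  coefficient of dx ∧ dz: ∂f_3/∂x - ∂f_1/∂z = ∂(y*(y + 3*z))/∂x - ∂(z*(-x - y))/∂z = x + y
  coefficient of dy ∧ dz: ∂f_3/∂y - ∂f_2/∂z = ∂(y*(y + 3*z))/∂y - ∂(-x*y - z)/∂z = 2*y + 3*z + 1
Assembling: d(omega) = (-y + z) dx ∧ dy + (x + y) dx ∧ dz + (2*y + 3*z + 1) dy ∧ dz.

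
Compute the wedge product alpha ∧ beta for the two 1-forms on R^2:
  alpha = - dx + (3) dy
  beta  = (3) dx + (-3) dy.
alpha ∧ beta = (-6) dx ∧ dy

Distribute the wedge, using dx_i ∧ dx_j = -dx_j ∧ dx_i and dx_i ∧ dx_i = 0. For each pair (i, j) with i < j, the coefficient of dx_i ∧ dx_j in alpha ∧ beta is (alpha_i * beta_j - alpha_j * beta_i). Collecting: alpha ∧ beta = (-6) dx ∧ dy.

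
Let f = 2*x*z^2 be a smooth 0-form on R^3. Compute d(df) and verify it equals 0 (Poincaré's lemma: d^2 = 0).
d(df) = 0

Step 1: df = sum_i (∂f/∂x_i) dx_i = (2*z^2) dx + (0) dy + (4*x*z) dz.
Step 2: Apply d again. Using the 1-form formula, the coefficient of dx ∧ dy in d(df) is ∂^2 f/∂x ∂y - ∂^2 f/∂y ∂x = (0) - (0) = 0 (equality of mixed partials for smooth f).
Similarly for dx ∧ dz and dy ∧ dz — all coefficients vanish. So d(df) = 0.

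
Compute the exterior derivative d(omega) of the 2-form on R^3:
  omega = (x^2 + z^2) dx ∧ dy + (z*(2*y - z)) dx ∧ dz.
d(omega) = 0

For a 2-form omega = sum_{i<j} g_{ij} dx_i ∧ dx_j, the exterior derivative is
  d(omega) = sum_{i<j} d(g_{ij}) ∧ dx_i ∧ dx_j = sum_{i<j, k} (∂g_{ij}/∂x_k) dx_k ∧ dx_i ∧ dx_j.
Expand each term, using dx_k ∧ dx_i ∧ dx_j = sgn(permutation) dx_{(a)} ∧ dx_{(b)} ∧ dx_{(c)} with (a < b < c) sorted:
  d(x^2 + z^2) includes (∂/∂z)(x^2 + z^2) dz = (2*z) dz, which multiplied by dx ∧ dy gives (2*z) dx ∧ dy ∧ dz
  d(z*(2*y - z)) includes (∂/∂y)(z*(2*y - z)) dy = (2*z) dy, which multiplied by dx ∧ dz gives (-2*z) dx ∧ dy ∧ dz
Collecting like 3-forms: d(omega) = 0.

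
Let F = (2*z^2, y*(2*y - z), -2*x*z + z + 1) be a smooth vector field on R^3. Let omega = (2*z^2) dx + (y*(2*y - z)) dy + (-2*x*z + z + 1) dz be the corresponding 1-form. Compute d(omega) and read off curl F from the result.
d(omega) = (y) dy ∧ dz + (6*z) dz ∧ dx + (0) dx ∧ dy; curl F = (y, 6*z, 0)

d omega = sum_{i<j} (∂f_j/∂x_i - ∂f_i/∂x_j) dx_i ∧ dx_j. Under the identification (dy ∧ dz, dz ∧ dx, dx ∧ dy) ↔ (e_x, e_y, e_z), the coefficients are exactly the components of curl F. Compute:
  ∂R/∂y - ∂Q/∂z = (0) - (-y) = y
  ∂P/∂z - ∂R/∂x = (4*z) - (-2*z) = 6*z
  ∂Q/∂x - ∂P/∂y = (0) - (0) = 0.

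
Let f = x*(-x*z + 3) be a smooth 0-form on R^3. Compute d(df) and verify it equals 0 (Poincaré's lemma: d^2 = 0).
d(df) = 0

Step 1: df = sum_i (∂f/∂x_i) dx_i = (-2*x*z + 3) dx + (0) dy + (-x^2) dz.
Step 2: Apply d again. Using the 1-form formula, the coefficient of dx ∧ dy in d(df) is ∂^2 f/∂x ∂y - ∂^2 f/∂y ∂x = (0) - (0) = 0 (equality of mixed partials for smooth f).
Similarly for dx ∧ dz and dy ∧ dz — all coefficients vanish. So d(df) = 0.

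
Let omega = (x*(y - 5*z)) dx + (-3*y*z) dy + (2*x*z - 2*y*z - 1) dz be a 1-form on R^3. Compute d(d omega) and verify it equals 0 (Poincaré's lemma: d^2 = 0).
d(d omega) = 0

Step 1: d omega = sum_{i<j} (∂f_j/∂x_i - ∂f_i/∂x_j) dx_i ∧ dx_j:
  coeff of dx ∧ dy: -x
  coeff of dx ∧ dz: 5*x + 2*z
  coeff of dy ∧ dz: 3*y - 2*z
Step 2: Apply d again to each 2-form coefficient. The only possible 3-form in R^3 is dx ∧ dy ∧ dz, with coefficient
  ∂(coeff of dy∧dz)/∂x - ∂(coeff of dx∧dz)/∂y + ∂(coeff of dx∧dy)/∂z
  = ∂/∂x (3*y - 2*z) - ∂/∂y (5*x + 2*z) + ∂/∂z (-x).
Each of these terms simplifies to sums of mixed partials that cancel in pairs. The result is 0 (by equality of mixed partials for smooth functions — Schwarz / Clairaut).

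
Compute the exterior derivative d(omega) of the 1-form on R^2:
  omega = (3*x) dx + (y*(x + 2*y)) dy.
d(omega) = (y) dx ∧ dy

For a 1-form omega = sum_i f_i dx_i, the exterior derivative is
  d(omega) = sum_{i < j} (∂f_j/∂x_i - ∂f_i/∂x_j) dx_i ∧ dx_j.
  coefficient of dx ∧ dy: ∂f_2/∂x - ∂f_1/∂y = ∂(y*(x + 2*y))/∂x - ∂(3*x)/∂y = y
Assembling: d(omega) = (y) dx ∧ dy.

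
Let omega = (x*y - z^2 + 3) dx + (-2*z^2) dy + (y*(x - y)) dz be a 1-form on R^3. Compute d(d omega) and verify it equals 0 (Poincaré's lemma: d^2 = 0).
d(d omega) = 0

Step 1: d omega = sum_{i<j} (∂f_j/∂x_i - ∂f_i/∂x_j) dx_i ∧ dx_j:
  coeff of dx ∧ dy: -x
  coeff of dx ∧ dz: y + 2*z
  coeff of dy ∧ dz: x - 2*y + 4*z
Step 2: Apply d again to each 2-form coefficient. The only possible 3-form in R^3 is dx ∧ dy ∧ dz, with coefficient
  ∂(coeff of dy∧dz)/∂x - ∂(coeff of dx∧dz)/∂y + ∂(coeff of dx∧dy)/∂z
  = ∂/∂x (x - 2*y + 4*z) - ∂/∂y (y + 2*z) + ∂/∂z (-x).
Each of these terms simplifies to sums of mixed partials that cancel in pairs. The result is 0 (by equality of mixed partials for smooth functions — Schwarz / Clairaut).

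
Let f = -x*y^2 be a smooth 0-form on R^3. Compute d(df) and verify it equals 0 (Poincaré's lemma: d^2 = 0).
d(df) = 0

Step 1: df = sum_i (∂f/∂x_i) dx_i = (-y^2) dx + (-2*x*y) dy + (0) dz.
Step 2: Apply d again. Using the 1-form formula, the coefficient of dx ∧ dy in d(df) is ∂^2 f/∂x ∂y - ∂^2 f/∂y ∂x = (-2*y) - (-2*y) = 0 (equality of mixed partials for smooth f).
Similarly for dx ∧ dz and dy ∧ dz — all coefficients vanish. So d(df) = 0.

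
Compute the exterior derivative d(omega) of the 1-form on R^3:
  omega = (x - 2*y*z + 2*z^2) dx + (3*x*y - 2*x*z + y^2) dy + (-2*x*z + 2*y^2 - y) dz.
d(omega) = (3*y) dx ∧ dy + (2*y - 6*z) dx ∧ dz + (2*x + 4*y - 1) dy ∧ dz

For a 1-form omega = sum_i f_i dx_i, the exterior derivative is
  d(omega) = sum_{i < j} (∂f_j/∂x_i - ∂f_i/∂x_j) dx_i ∧ dx_j.
  coefficient of dx ∧ dy: ∂f_2/∂x - ∂f_1/∂y = ∂(3*x*y - 2*x*z + y^2)/∂x - ∂(x - 2*y*z + 2*z^2)/∂y = 3*y
  coefficient of dx ∧ dz: ∂f_3/∂x - ∂f_1/∂z = ∂(-2*x*z + 2*y^2 - y)/∂x - ∂(x - 2*y*z + 2*z^2)/∂z = 2*y - 6*z
  coefficient of dy ∧ dz: ∂f_3/∂y - ∂f_2/∂z = ∂(-2*x*z + 2*y^2 - y)/∂y - ∂(3*x*y - 2*x*z + y^2)/∂z = 2*x + 4*y - 1
Assembling: d(omega) = (3*y) dx ∧ dy + (2*y - 6*z) dx ∧ dz + (2*x + 4*y - 1) dy ∧ dz.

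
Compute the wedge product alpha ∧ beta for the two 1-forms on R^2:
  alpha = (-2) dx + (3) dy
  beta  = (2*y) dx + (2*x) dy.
alpha ∧ beta = (-4*x - 6*y) dx ∧ dy

Distribute the wedge, using dx_i ∧ dx_j = -dx_j ∧ dx_i and dx_i ∧ dx_i = 0. For each pair (i, j) with i < j, the coefficient of dx_i ∧ dx_j in alpha ∧ beta is (alpha_i * beta_j - alpha_j * beta_i). Collecting: alpha ∧ beta = (-4*x - 6*y) dx ∧ dy.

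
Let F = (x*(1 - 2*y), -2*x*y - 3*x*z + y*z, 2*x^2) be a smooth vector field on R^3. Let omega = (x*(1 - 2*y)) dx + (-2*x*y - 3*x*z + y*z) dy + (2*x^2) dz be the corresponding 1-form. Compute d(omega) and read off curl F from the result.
d(omega) = (3*x - y) dy ∧ dz + (-4*x) dz ∧ dx + (2*x - 2*y - 3*z) dx ∧ dy; curl F = (3*x - y, -4*x, 2*x - 2*y - 3*z)

d omega = sum_{i<j} (∂f_j/∂x_i - ∂f_i/∂x_j) dx_i ∧ dx_j. Under the identification (dy ∧ dz, dz ∧ dx, dx ∧ dy) ↔ (e_x, e_y, e_z), the coefficients are exactly the components of curl F. Compute:
  ∂R/∂y - ∂Q/∂z = (0) - (-3*x + y) = 3*x - y
  ∂P/∂z - ∂R/∂x = (0) - (4*x) = -4*x
  ∂Q/∂x - ∂P/∂y = (-2*y - 3*z) - (-2*x) = 2*x - 2*y - 3*z.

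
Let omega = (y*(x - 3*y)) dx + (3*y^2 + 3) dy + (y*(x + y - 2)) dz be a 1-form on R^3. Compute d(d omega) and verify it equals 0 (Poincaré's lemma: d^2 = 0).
d(d omega) = 0

Step 1: d omega = sum_{i<j} (∂f_j/∂x_i - ∂f_i/∂x_j) dx_i ∧ dx_j:
  coeff of dx ∧ dy: -x + 6*y
  coeff of dx ∧ dz: y
  coeff of dy ∧ dz: x + 2*y - 2
Step 2: Apply d again to each 2-form coefficient. The only possible 3-form in R^3 is dx ∧ dy ∧ dz, with coefficient
  ∂(coeff of dy∧dz)/∂x - ∂(coeff of dx∧dz)/∂y + ∂(coeff of dx∧dy)/∂z
  = ∂/∂x (x + 2*y - 2) - ∂/∂y (y) + ∂/∂z (-x + 6*y).
Each of these terms simplifies to sums of mixed partials that cancel in pairs. The result is 0 (by equality of mixed partials for smooth functions — Schwarz / Clairaut).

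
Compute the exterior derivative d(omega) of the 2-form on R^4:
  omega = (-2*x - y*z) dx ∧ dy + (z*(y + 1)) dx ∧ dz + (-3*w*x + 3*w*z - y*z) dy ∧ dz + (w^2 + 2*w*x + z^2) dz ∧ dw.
d(omega) = (-3*w - y - z) dx ∧ dy ∧ dz + (-3*x + 3*z) dy ∧ dz ∧ dw + (2*w) dx ∧ dz ∧ dw

For a 2-form omega = sum_{i<j} g_{ij} dx_i ∧ dx_j, the exterior derivative is
  d(omega) = sum_{i<j} d(g_{ij}) ∧ dx_i ∧ dx_j = sum_{i<j, k} (∂g_{ij}/∂x_k) dx_k ∧ dx_i ∧ dx_j.
Expand each term, using dx_k ∧ dx_i ∧ dx_j = sgn(permutation) dx_{(a)} ∧ dx_{(b)} ∧ dx_{(c)} with (a < b < c) sorted:
  d(-2*x - y*z) includes (∂/∂z)(-2*x - y*z) dz = (-y) dz, which multiplied by dx ∧ dy gives (-y) dx ∧ dy ∧ dz
  d(z*(y + 1)) includes (∂/∂y)(z*(y + 1)) dy = (z) dy, which multiplied by dx ∧ dz gives (-z) dx ∧ dy ∧ dz
  d(-3*w*x + 3*w*z - y*z) includes (∂/∂x)(-3*w*x + 3*w*z - y*z) dx = (-3*w) dx, which multiplied by dy ∧ dz gives (-3*w) dx ∧ dy ∧ dz
  d(-3*w*x + 3*w*z - y*z) includes (∂/∂w)(-3*w*x + 3*w*z - y*z) dw = (-3*x + 3*z) dw, which multiplied by dy ∧ dz gives (-3*x + 3*z) dy ∧ dz ∧ dw
  d(w^2 + 2*w*x + z^2) includes (∂/∂x)(w^2 + 2*w*x + z^2) dx = (2*w) dx, which multiplied by dz ∧ dw gives (2*w) dx ∧ dz ∧ dw
Collecting like 3-forms: d(omega) = (-3*w - y - z) dx ∧ dy ∧ dz + (-3*x + 3*z) dy ∧ dz ∧ dw + (2*w) dx ∧ dz ∧ dw.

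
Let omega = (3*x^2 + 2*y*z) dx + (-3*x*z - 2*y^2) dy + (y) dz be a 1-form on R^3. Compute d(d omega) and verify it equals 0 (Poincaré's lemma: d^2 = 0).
d(d omega) = 0

Step 1: d omega = sum_{i<j} (∂f_j/∂x_i - ∂f_i/∂x_j) dx_i ∧ dx_j:
  coeff of dx ∧ dy: -5*z
  coeff of dx ∧ dz: -2*y
  coeff of dy ∧ dz: 3*x + 1
Step 2: Apply d again to each 2-form coefficient. The only possible 3-form in R^3 is dx ∧ dy ∧ dz, with coefficient
  ∂(coeff of dy∧dz)/∂x - ∂(coeff of dx∧dz)/∂y + ∂(coeff of dx∧dy)/∂z
  = ∂/∂x (3*x + 1) - ∂/∂y (-2*y) + ∂/∂z (-5*z).
Each of these terms simplifies to sums of mixed partials that cancel in pairs. The result is 0 (by equality of mixed partials for smooth functions — Schwarz / Clairaut).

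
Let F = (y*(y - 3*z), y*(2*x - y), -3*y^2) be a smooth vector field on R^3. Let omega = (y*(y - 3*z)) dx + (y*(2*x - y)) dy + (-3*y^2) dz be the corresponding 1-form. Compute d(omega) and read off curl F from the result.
d(omega) = (-6*y) dy ∧ dz + (-3*y) dz ∧ dx + (3*z) dx ∧ dy; curl F = (-6*y, -3*y, 3*z)

d omega = sum_{i<j} (∂f_j/∂x_i - ∂f_i/∂x_j) dx_i ∧ dx_j. Under the identification (dy ∧ dz, dz ∧ dx, dx ∧ dy) ↔ (e_x, e_y, e_z), the coefficients are exactly the components of curl F. Compute:
  ∂R/∂y - ∂Q/∂z = (-6*y) - (0) = -6*y
  ∂P/∂z - ∂R/∂x = (-3*y) - (0) = -3*y
  ∂Q/∂x - ∂P/∂y = (2*y) - (2*y - 3*z) = 3*z.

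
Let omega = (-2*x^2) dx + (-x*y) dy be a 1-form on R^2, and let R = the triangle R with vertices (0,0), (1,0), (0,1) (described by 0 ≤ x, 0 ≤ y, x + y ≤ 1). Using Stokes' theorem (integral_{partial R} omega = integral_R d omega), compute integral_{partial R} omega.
integral_(partial R) omega = -1/6

Stokes: integral_partial_R omega = integral_R d omega with d omega = (∂Q/∂x - ∂P/∂y) dx ∧ dy.
  ∂Q/∂x = -y
  ∂P/∂y = 0
  integrand = ∂Q/∂x - ∂P/∂y = -y.
Integrating over R: integral_0^1 integral_0^{1-x} (-y) dy dx = -1/6.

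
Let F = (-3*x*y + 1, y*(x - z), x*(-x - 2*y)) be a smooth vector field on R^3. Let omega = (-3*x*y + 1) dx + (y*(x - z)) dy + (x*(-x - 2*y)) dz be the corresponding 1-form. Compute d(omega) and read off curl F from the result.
d(omega) = (-2*x + y) dy ∧ dz + (2*x + 2*y) dz ∧ dx + (3*x + y) dx ∧ dy; curl F = (-2*x + y, 2*x + 2*y, 3*x + y)

d omega = sum_{i<j} (∂f_j/∂x_i - ∂f_i/∂x_j) dx_i ∧ dx_j. Under the identification (dy ∧ dz, dz ∧ dx, dx ∧ dy) ↔ (e_x, e_y, e_z), the coefficients are exactly the components of curl F. Compute:
  ∂R/∂y - ∂Q/∂z = (-2*x) - (-y) = -2*x + y
  ∂P/∂z - ∂R/∂x = (0) - (-2*x - 2*y) = 2*x + 2*y
  ∂Q/∂x - ∂P/∂y = (y) - (-3*x) = 3*x + y.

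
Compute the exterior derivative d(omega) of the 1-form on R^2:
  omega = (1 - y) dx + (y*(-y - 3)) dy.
d(omega) = (1) dx ∧ dy

For a 1-form omega = sum_i f_i dx_i, the exterior derivative is
  d(omega) = sum_{i < j} (∂f_j/∂x_i - ∂f_i/∂x_j) dx_i ∧ dx_j.
  coefficient of dx ∧ dy: ∂f_2/∂x - ∂f_1/∂y = ∂(y*(-y - 3))/∂x - ∂(1 - y)/∂y = 1
Assembling: d(omega) = (1) dx ∧ dy.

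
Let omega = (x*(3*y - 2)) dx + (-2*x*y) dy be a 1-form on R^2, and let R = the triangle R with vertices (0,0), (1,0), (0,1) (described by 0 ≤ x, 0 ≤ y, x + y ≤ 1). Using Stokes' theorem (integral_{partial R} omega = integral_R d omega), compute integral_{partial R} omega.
integral_(partial R) omega = -5/6

Stokes: integral_partial_R omega = integral_R d omega with d omega = (∂Q/∂x - ∂P/∂y) dx ∧ dy.
  ∂Q/∂x = -2*y
  ∂P/∂y = 3*x
  integrand = ∂Q/∂x - ∂P/∂y = -3*x - 2*y.
Integrating over R: integral_0^1 integral_0^{1-x} (-3*x - 2*y) dy dx = -5/6.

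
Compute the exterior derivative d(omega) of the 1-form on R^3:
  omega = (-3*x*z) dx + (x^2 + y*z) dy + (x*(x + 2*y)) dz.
d(omega) = (2*x) dx ∧ dy + (5*x + 2*y) dx ∧ dz + (2*x - y) dy ∧ dz

For a 1-form omega = sum_i f_i dx_i, the exterior derivative is
  d(omega) = sum_{i < j} (∂f_j/∂x_i - ∂f_i/∂x_j) dx_i ∧ dx_j.
  coefficient of dx ∧ dy: ∂f_2/∂x - ∂f_1/∂y = ∂(x^2 + y*z)/∂x - ∂(-3*x*z)/∂y = 2*x
  coefficient of dx ∧ dz: ∂f_3/∂x - ∂f_1/∂z = ∂(x*(x + 2*y))/∂x - ∂(-3*x*z)/∂z = 5*x + 2*y
  coefficient of dy ∧ dz: ∂f_3/∂y - ∂f_2/∂z = ∂(x*(x + 2*y))/∂y - ∂(x^2 + y*z)/∂z = 2*x - y
Assembling: d(omega) = (2*x) dx ∧ dy + (5*x + 2*y) dx ∧ dz + (2*x - y) dy ∧ dz.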